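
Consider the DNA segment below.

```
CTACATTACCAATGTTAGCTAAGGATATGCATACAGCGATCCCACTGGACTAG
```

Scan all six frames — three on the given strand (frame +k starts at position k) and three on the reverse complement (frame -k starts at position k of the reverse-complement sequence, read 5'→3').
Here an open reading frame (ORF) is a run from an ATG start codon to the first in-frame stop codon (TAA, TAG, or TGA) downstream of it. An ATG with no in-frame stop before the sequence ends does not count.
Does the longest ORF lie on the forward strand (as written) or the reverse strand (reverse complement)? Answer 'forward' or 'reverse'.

forward

Reverse complement (5'→3'): CTAGTCCAGTGGGATCGCTGTATGCATATCCTTAGCTAACATTGGTAATGTAG
Frame +1: CTA CAT TAC CAA TGT TAG CTA AGG ATA TGC ATA CAG CGA TCC CAC TGG ACT — no ATG→stop ORF.
Frame +2: TAC ATT ACC AAT GTT AGC TAA GGA TAT GCA TAC AGC GAT CCC ACT GGA CTA — no ATG→stop ORF.
Frame +3: ACA TTA CCA ATG TTA GCT AAG GAT ATG CAT ACA GCG ATC CCA CTG GAC TAG — ATG at 12, stop TAG at 51 → 42 nt; ATG at 27, stop TAG at 51 → 27 nt.
Frame -1: CTA GTC CAG TGG GAT CGC TGT ATG CAT ATC CTT AGC TAA CAT TGG TAA TGT — ATG at 22, stop TAA at 37 → 18 nt.
Frame -2: TAG TCC AGT GGG ATC GCT GTA TGC ATA TCC TTA GCT AAC ATT GGT AAT GTA — no ATG→stop ORF.
Frame -3: AGT CCA GTG GGA TCG CTG TAT GCA TAT CCT TAG CTA ACA TTG GTA ATG TAG — ATG at 48, stop TAG at 51 → 6 nt.
Forward-strand max 42 nt; reverse-strand max 18 nt. The forward strand has the longer ORF.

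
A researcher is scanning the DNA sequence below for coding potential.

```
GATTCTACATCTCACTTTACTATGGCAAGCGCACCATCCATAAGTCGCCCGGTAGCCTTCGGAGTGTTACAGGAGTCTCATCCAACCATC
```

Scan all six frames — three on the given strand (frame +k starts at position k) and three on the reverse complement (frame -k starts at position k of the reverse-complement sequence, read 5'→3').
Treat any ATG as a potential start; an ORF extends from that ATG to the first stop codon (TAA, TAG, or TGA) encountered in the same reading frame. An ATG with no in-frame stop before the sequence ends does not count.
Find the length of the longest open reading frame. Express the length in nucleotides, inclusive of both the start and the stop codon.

Reverse complement (5'→3'): GATGGTTGGATGAGACTCCTGTAACACTCCGAAGGCTACCGGGCGACTTATGGATGGTGCGCTTGCCATAGTAAAGTGAGATGTAGAATC
Frame +1: GAT TCT ACA TCT CAC TTT ACT ATG GCA AGC GCA CCA TCC ATA AGT CGC CCG GTA GCC TTC GGA GTG TTA CAG GAG TCT CAT CCA ACC ATC — no ATG→stop ORF.
Frame +2: ATT CTA CAT CTC ACT TTA CTA TGG CAA GCG CAC CAT CCA TAA GTC GCC CGG TAG CCT TCG GAG TGT TAC AGG AGT CTC ATC CAA CCA — no ATG→stop ORF.
Frame +3: TTC TAC ATC TCA CTT TAC TAT GGC AAG CGC ACC ATC CAT AAG TCG CCC GGT AGC CTT CGG AGT GTT ACA GGA GTC TCA TCC AAC CAT — no ATG→stop ORF.
Frame -1: GAT GGT TGG ATG AGA CTC CTG TAA CAC TCC GAA GGC TAC CGG GCG ACT TAT GGA TGG TGC GCT TGC CAT AGT AAA GTG AGA TGT AGA ATC — ATG at 10, stop TAA at 22 → 15 nt.
Frame -2: ATG GTT GGA TGA GAC TCC TGT AAC ACT CCG AAG GCT ACC GGG CGA CTT ATG GAT GGT GCG CTT GCC ATA GTA AAG TGA GAT GTA GAA — ATG at 2, stop TGA at 11 → 12 nt; ATG at 50, stop TGA at 77 → 30 nt.
Frame -3: TGG TTG GAT GAG ACT CCT GTA ACA CTC CGA AGG CTA CCG GGC GAC TTA TGG ATG GTG CGC TTG CCA TAG TAA AGT GAG ATG TAG AAT — ATG at 54, stop TAG at 69 → 18 nt; ATG at 81, stop TAG at 84 → 6 nt.
Longest: frame -2, positions 50–79, 30 nt = 10 codons = 9 aa. → 30 nucleotides.

30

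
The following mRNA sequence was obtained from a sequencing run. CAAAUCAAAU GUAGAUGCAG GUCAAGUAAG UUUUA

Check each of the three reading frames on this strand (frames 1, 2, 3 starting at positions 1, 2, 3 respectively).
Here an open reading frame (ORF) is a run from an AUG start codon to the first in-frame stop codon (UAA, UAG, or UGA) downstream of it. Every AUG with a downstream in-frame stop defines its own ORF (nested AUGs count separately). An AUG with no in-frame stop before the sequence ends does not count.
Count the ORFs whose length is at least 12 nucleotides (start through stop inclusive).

1

Frame 1: CAA AUC AAA UGU AGA UGC AGG UCA AGU AAG UUU — no AUG→stop ORF.
Frame 2: AAA UCA AAU GUA GAU GCA GGU CAA GUA AGU UUU — no AUG→stop ORF.
Frame 3: AAU CAA AUG UAG AUG CAG GUC AAG UAA GUU UUA — AUG at 9, stop UAG at 12 → 6 nt; AUG at 15, stop UAA at 27 → 15 nt.
ORFs ≥ 12 nucleotides: frame 3 15–29 (15 nucleotides). Count = 1.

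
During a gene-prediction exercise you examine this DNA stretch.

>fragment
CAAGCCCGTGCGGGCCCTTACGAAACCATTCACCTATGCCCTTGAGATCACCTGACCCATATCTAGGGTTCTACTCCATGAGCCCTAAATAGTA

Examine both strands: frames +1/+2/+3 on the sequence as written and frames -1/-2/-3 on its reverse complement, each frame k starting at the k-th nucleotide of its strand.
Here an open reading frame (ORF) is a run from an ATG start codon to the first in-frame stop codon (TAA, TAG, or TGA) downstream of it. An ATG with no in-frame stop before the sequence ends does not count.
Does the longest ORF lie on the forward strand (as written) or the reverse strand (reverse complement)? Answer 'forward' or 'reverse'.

Reverse complement (5'→3'): TACTATTTAGGGCTCATGGAGTAGAACCCTAGATATGGGTCAGGTGATCTCAAGGGCATAGGTGAATGGTTTCGTAAGGGCCCGCACGGGCTTG
Frame +1: CAA GCC CGT GCG GGC CCT TAC GAA ACC ATT CAC CTA TGC CCT TGA GAT CAC CTG ACC CAT ATC TAG GGT TCT ACT CCA TGA GCC CTA AAT AGT — no ATG→stop ORF.
Frame +2: AAG CCC GTG CGG GCC CTT ACG AAA CCA TTC ACC TAT GCC CTT GAG ATC ACC TGA CCC ATA TCT AGG GTT CTA CTC CAT GAG CCC TAA ATA GTA — no ATG→stop ORF.
Frame +3: AGC CCG TGC GGG CCC TTA CGA AAC CAT TCA CCT ATG CCC TTG AGA TCA CCT GAC CCA TAT CTA GGG TTC TAC TCC ATG AGC CCT AAA TAG — ATG at 36, stop TAG at 90 → 57 nt; ATG at 78, stop TAG at 90 → 15 nt.
Frame -1: TAC TAT TTA GGG CTC ATG GAG TAG AAC CCT AGA TAT GGG TCA GGT GAT CTC AAG GGC ATA GGT GAA TGG TTT CGT AAG GGC CCG CAC GGG CTT — ATG at 16, stop TAG at 22 → 9 nt.
Frame -2: ACT ATT TAG GGC TCA TGG AGT AGA ACC CTA GAT ATG GGT CAG GTG ATC TCA AGG GCA TAG GTG AAT GGT TTC GTA AGG GCC CGC ACG GGC TTG — ATG at 35, stop TAG at 59 → 27 nt.
Frame -3: CTA TTT AGG GCT CAT GGA GTA GAA CCC TAG ATA TGG GTC AGG TGA TCT CAA GGG CAT AGG TGA ATG GTT TCG TAA GGG CCC GCA CGG GCT — ATG at 66, stop TAA at 75 → 12 nt.
Forward-strand max 57 nt; reverse-strand max 27 nt. The forward strand has the longer ORF.

forward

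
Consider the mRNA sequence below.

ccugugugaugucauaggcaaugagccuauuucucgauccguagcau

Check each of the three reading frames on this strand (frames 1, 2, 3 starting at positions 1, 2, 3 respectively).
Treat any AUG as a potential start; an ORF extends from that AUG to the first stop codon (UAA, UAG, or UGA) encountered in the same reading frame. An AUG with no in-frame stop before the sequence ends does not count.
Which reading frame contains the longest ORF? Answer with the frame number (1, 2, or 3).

Frame 1: CCU GUG UGA UGU CAU AGG CAA UGA GCC UAU UUC UCG AUC CGU AGC — no AUG→stop ORF.
Frame 2: CUG UGU GAU GUC AUA GGC AAU GAG CCU AUU UCU CGA UCC GUA GCA — no AUG→stop ORF.
Frame 3: UGU GUG AUG UCA UAG GCA AUG AGC CUA UUU CUC GAU CCG UAG CAU — AUG at 9, stop UAG at 15 → 9 nt; AUG at 21, stop UAG at 42 → 24 nt.
Longest ORF is 24 nt in frame 3 (positions 21–44).

3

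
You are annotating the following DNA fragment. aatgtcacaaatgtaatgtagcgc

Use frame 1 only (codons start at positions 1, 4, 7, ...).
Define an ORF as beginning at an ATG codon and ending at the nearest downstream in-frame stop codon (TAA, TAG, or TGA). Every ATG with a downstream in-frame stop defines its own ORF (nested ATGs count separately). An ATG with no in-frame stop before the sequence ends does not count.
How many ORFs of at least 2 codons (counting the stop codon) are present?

Frame 1: AAT GTC ACA AAT GTA ATG TAG CGC — ATG at 16, stop TAG at 19 → 6 nt.
ORFs ≥ 2 codons: frame 1 16–21 (2 codons). Count = 1.

1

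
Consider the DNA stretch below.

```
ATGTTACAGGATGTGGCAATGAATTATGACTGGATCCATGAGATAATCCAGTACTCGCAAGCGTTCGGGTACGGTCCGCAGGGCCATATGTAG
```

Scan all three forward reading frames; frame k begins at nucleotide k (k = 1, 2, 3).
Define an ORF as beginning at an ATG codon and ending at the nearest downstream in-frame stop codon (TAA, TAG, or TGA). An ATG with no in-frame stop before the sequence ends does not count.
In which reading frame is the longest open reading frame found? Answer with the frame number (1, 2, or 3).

1

Frame 1: ATG TTA CAG GAT GTG GCA ATG AAT TAT GAC TGG ATC CAT GAG ATA ATC CAG TAC TCG CAA GCG TTC GGG TAC GGT CCG CAG GGC CAT ATG TAG — ATG at 1, stop TAG at 91 → 93 nt; ATG at 19, stop TAG at 91 → 75 nt; ATG at 88, stop TAG at 91 → 6 nt.
Frame 2: TGT TAC AGG ATG TGG CAA TGA ATT ATG ACT GGA TCC ATG AGA TAA TCC AGT ACT CGC AAG CGT TCG GGT ACG GTC CGC AGG GCC ATA TGT — ATG at 11, stop TGA at 20 → 12 nt; ATG at 26, stop TAA at 44 → 21 nt; ATG at 38, stop TAA at 44 → 9 nt.
Frame 3: GTT ACA GGA TGT GGC AAT GAA TTA TGA CTG GAT CCA TGA GAT AAT CCA GTA CTC GCA AGC GTT CGG GTA CGG TCC GCA GGG CCA TAT GTA — no ATG→stop ORF.
Longest ORF is 93 nt in frame 1 (positions 1–93).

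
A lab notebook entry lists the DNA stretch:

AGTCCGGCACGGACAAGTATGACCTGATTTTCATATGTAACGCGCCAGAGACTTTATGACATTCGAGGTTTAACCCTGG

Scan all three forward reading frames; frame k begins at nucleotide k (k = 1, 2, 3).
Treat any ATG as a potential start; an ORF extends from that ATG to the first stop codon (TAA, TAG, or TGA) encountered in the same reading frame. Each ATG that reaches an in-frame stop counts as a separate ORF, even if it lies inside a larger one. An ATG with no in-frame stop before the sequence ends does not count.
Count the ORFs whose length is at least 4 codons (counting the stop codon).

Frame 1: AGT CCG GCA CGG ACA AGT ATG ACC TGA TTT TCA TAT GTA ACG CGC CAG AGA CTT TAT GAC ATT CGA GGT TTA ACC CTG — ATG at 19, stop TGA at 25 → 9 nt.
Frame 2: GTC CGG CAC GGA CAA GTA TGA CCT GAT TTT CAT ATG TAA CGC GCC AGA GAC TTT ATG ACA TTC GAG GTT TAA CCC TGG — ATG at 35, stop TAA at 38 → 6 nt; ATG at 56, stop TAA at 71 → 18 nt.
Frame 3: TCC GGC ACG GAC AAG TAT GAC CTG ATT TTC ATA TGT AAC GCG CCA GAG ACT TTA TGA CAT TCG AGG TTT AAC CCT — no ATG→stop ORF.
ORFs ≥ 4 codons: frame 2 56–73 (6 codons). Count = 1.

1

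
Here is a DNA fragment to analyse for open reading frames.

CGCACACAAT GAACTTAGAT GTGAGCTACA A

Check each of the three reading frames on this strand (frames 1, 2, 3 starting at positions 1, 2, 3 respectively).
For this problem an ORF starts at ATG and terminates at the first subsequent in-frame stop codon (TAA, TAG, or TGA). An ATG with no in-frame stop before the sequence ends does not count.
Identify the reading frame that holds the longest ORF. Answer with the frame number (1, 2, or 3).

1

Frame 1: CGC ACA CAA TGA ACT TAG ATG TGA GCT ACA — ATG at 19, stop TGA at 22 → 6 nt.
Frame 2: GCA CAC AAT GAA CTT AGA TGT GAG CTA CAA — no ATG→stop ORF.
Frame 3: CAC ACA ATG AAC TTA GAT GTG AGC TAC — no ATG→stop ORF.
Longest ORF is 6 nt in frame 1 (positions 19–24).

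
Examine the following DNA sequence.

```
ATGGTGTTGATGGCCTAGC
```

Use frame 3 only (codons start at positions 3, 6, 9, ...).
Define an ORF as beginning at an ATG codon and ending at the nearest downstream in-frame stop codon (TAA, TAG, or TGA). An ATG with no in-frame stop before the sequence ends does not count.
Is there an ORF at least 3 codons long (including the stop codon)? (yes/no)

no

Frame 3: GGT GTT GAT GGC CTA — no ATG→stop ORF.
Largest ORF found is 0 codons < 3, so no.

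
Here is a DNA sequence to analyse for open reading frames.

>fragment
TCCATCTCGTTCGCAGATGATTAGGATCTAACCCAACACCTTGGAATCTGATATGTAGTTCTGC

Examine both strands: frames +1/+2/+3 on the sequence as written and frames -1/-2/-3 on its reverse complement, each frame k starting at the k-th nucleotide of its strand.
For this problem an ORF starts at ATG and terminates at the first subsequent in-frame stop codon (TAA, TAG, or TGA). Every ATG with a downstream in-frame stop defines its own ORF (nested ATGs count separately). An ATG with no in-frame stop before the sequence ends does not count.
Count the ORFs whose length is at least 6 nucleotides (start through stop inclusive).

2

Reverse complement (5'→3'): GCAGAACTACATATCAGATTCCAAGGTGTTGGGTTAGATCCTAATCATCTGCGAACGAGATGGA
Frame +1: TCC ATC TCG TTC GCA GAT GAT TAG GAT CTA ACC CAA CAC CTT GGA ATC TGA TAT GTA GTT CTG — no ATG→stop ORF.
Frame +2: CCA TCT CGT TCG CAG ATG ATT AGG ATC TAA CCC AAC ACC TTG GAA TCT GAT ATG TAG TTC TGC — ATG at 17, stop TAA at 29 → 15 nt; ATG at 53, stop TAG at 56 → 6 nt.
Frame +3: CAT CTC GTT CGC AGA TGA TTA GGA TCT AAC CCA ACA CCT TGG AAT CTG ATA TGT AGT TCT — no ATG→stop ORF.
Frame -1: GCA GAA CTA CAT ATC AGA TTC CAA GGT GTT GGG TTA GAT CCT AAT CAT CTG CGA ACG AGA TGG — no ATG→stop ORF.
Frame -2: CAG AAC TAC ATA TCA GAT TCC AAG GTG TTG GGT TAG ATC CTA ATC ATC TGC GAA CGA GAT GGA — no ATG→stop ORF.
Frame -3: AGA ACT ACA TAT CAG ATT CCA AGG TGT TGG GTT AGA TCC TAA TCA TCT GCG AAC GAG ATG — no ATG→stop ORF.
ORFs ≥ 6 nucleotides: frame +2 17–31 (15 nucleotides), frame +2 53–58 (6 nucleotides). Count = 2.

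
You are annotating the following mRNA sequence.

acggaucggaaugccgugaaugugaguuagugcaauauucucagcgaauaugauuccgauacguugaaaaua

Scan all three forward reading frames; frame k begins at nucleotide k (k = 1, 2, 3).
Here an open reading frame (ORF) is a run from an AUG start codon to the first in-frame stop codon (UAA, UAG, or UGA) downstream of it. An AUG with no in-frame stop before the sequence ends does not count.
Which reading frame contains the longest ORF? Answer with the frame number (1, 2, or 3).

Frame 1: ACG GAU CGG AAU GCC GUG AAU GUG AGU UAG UGC AAU AUU CUC AGC GAA UAU GAU UCC GAU ACG UUG AAA AUA — no AUG→stop ORF.
Frame 2: CGG AUC GGA AUG CCG UGA AUG UGA GUU AGU GCA AUA UUC UCA GCG AAU AUG AUU CCG AUA CGU UGA AAA — AUG at 11, stop UGA at 17 → 9 nt; AUG at 20, stop UGA at 23 → 6 nt; AUG at 50, stop UGA at 65 → 18 nt.
Frame 3: GGA UCG GAA UGC CGU GAA UGU GAG UUA GUG CAA UAU UCU CAG CGA AUA UGA UUC CGA UAC GUU GAA AAU — no AUG→stop ORF.
Longest ORF is 18 nt in frame 2 (positions 50–67).

2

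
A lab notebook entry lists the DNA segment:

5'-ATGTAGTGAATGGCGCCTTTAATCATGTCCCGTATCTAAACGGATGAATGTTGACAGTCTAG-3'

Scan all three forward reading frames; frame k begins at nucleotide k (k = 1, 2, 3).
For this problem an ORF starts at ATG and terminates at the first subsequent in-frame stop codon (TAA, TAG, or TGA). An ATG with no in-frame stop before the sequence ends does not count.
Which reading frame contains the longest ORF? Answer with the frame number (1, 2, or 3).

1

Frame 1: ATG TAG TGA ATG GCG CCT TTA ATC ATG TCC CGT ATC TAA ACG GAT GAA TGT TGA CAG TCT — ATG at 1, stop TAG at 4 → 6 nt; ATG at 10, stop TAA at 37 → 30 nt; ATG at 25, stop TAA at 37 → 15 nt.
Frame 2: TGT AGT GAA TGG CGC CTT TAA TCA TGT CCC GTA TCT AAA CGG ATG AAT GTT GAC AGT CTA — no ATG→stop ORF.
Frame 3: GTA GTG AAT GGC GCC TTT AAT CAT GTC CCG TAT CTA AAC GGA TGA ATG TTG ACA GTC TAG — ATG at 48, stop TAG at 60 → 15 nt.
Longest ORF is 30 nt in frame 1 (positions 10–39).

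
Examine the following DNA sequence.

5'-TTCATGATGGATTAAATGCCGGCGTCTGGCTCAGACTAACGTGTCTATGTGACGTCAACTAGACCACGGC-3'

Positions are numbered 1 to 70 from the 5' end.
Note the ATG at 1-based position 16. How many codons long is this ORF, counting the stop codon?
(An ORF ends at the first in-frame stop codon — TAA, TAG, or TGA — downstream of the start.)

Codons from position 16: ATG (16–18), CCG (19–21), GCG (22–24), TCT (25–27), GGC (28–30), TCA (31–33), GAC (34–36), TAA (37–39).
TAA is the first in-frame stop; that's 8 codons including the stop.

8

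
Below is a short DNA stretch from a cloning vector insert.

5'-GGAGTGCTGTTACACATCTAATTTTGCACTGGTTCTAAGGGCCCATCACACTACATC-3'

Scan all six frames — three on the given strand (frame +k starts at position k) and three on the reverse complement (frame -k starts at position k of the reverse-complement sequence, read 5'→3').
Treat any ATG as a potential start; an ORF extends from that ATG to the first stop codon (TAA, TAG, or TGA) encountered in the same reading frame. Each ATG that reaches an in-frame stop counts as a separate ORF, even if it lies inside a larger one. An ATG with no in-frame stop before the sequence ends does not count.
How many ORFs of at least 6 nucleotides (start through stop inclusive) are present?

Reverse complement (5'→3'): GATGTAGTGTGATGGGCCCTTAGAACCAGTGCAAAATTAGATGTGTAACAGCACTCC
Frame +1: GGA GTG CTG TTA CAC ATC TAA TTT TGC ACT GGT TCT AAG GGC CCA TCA CAC TAC ATC — no ATG→stop ORF.
Frame +2: GAG TGC TGT TAC ACA TCT AAT TTT GCA CTG GTT CTA AGG GCC CAT CAC ACT ACA — no ATG→stop ORF.
Frame +3: AGT GCT GTT ACA CAT CTA ATT TTG CAC TGG TTC TAA GGG CCC ATC ACA CTA CAT — no ATG→stop ORF.
Frame -1: GAT GTA GTG TGA TGG GCC CTT AGA ACC AGT GCA AAA TTA GAT GTG TAA CAG CAC TCC — no ATG→stop ORF.
Frame -2: ATG TAG TGT GAT GGG CCC TTA GAA CCA GTG CAA AAT TAG ATG TGT AAC AGC ACT — ATG at 2, stop TAG at 5 → 6 nt.
Frame -3: TGT AGT GTG ATG GGC CCT TAG AAC CAG TGC AAA ATT AGA TGT GTA ACA GCA CTC — ATG at 12, stop TAG at 21 → 12 nt.
ORFs ≥ 6 nucleotides: frame -2 2–7 (6 nucleotides), frame -3 12–23 (12 nucleotides). Count = 2.

2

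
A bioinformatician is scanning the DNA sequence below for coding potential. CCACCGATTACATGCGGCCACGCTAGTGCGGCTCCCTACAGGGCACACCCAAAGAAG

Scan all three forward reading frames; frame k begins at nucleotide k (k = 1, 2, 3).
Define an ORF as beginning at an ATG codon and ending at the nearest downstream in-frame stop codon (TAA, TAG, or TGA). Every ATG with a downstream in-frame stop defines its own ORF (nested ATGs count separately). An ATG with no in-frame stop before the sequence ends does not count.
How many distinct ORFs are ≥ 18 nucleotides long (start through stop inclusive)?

0

Frame 1: CCA CCG ATT ACA TGC GGC CAC GCT AGT GCG GCT CCC TAC AGG GCA CAC CCA AAG AAG — no ATG→stop ORF.
Frame 2: CAC CGA TTA CAT GCG GCC ACG CTA GTG CGG CTC CCT ACA GGG CAC ACC CAA AGA — no ATG→stop ORF.
Frame 3: ACC GAT TAC ATG CGG CCA CGC TAG TGC GGC TCC CTA CAG GGC ACA CCC AAA GAA — ATG at 12, stop TAG at 24 → 15 nt.
No ORF reaches 18 nucleotides. Count = 0.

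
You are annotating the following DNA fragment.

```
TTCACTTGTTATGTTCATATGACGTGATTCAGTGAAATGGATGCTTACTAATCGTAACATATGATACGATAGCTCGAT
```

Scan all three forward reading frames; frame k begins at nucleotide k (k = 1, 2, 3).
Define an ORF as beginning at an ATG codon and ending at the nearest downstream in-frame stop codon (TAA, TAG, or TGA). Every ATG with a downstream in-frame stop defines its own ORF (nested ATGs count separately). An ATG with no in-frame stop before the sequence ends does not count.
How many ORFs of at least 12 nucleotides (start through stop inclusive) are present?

4

Frame 1: TTC ACT TGT TAT GTT CAT ATG ACG TGA TTC AGT GAA ATG GAT GCT TAC TAA TCG TAA CAT ATG ATA CGA TAG CTC GAT — ATG at 19, stop TGA at 25 → 9 nt; ATG at 37, stop TAA at 49 → 15 nt; ATG at 61, stop TAG at 70 → 12 nt.
Frame 2: TCA CTT GTT ATG TTC ATA TGA CGT GAT TCA GTG AAA TGG ATG CTT ACT AAT CGT AAC ATA TGA TAC GAT AGC TCG — ATG at 11, stop TGA at 20 → 12 nt; ATG at 41, stop TGA at 62 → 24 nt.
Frame 3: CAC TTG TTA TGT TCA TAT GAC GTG ATT CAG TGA AAT GGA TGC TTA CTA ATC GTA ACA TAT GAT ACG ATA GCT CGA — no ATG→stop ORF.
ORFs ≥ 12 nucleotides: frame 1 37–51 (15 nucleotides), frame 1 61–72 (12 nucleotides), frame 2 11–22 (12 nucleotides), frame 2 41–64 (24 nucleotides). Count = 4.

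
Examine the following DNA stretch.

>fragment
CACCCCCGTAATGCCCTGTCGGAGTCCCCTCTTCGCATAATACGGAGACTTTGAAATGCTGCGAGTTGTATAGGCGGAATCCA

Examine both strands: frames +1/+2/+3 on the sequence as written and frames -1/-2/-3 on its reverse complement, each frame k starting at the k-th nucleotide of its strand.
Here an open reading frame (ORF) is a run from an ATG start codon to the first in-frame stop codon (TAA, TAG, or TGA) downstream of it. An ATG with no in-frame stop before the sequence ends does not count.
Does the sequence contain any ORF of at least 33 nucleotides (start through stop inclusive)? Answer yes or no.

no

Reverse complement (5'→3'): TGGATTCCGCCTATACAACTCGCAGCATTTCAAAGTCTCCGTATTATGCGAAGAGGGGACTCCGACAGGGCATTACGGGGGTG
Frame +1: CAC CCC CGT AAT GCC CTG TCG GAG TCC CCT CTT CGC ATA ATA CGG AGA CTT TGA AAT GCT GCG AGT TGT ATA GGC GGA ATC — no ATG→stop ORF.
Frame +2: ACC CCC GTA ATG CCC TGT CGG AGT CCC CTC TTC GCA TAA TAC GGA GAC TTT GAA ATG CTG CGA GTT GTA TAG GCG GAA TCC — ATG at 11, stop TAA at 38 → 30 nt; ATG at 56, stop TAG at 71 → 18 nt.
Frame +3: CCC CCG TAA TGC CCT GTC GGA GTC CCC TCT TCG CAT AAT ACG GAG ACT TTG AAA TGC TGC GAG TTG TAT AGG CGG AAT CCA — no ATG→stop ORF.
Frame -1: TGG ATT CCG CCT ATA CAA CTC GCA GCA TTT CAA AGT CTC CGT ATT ATG CGA AGA GGG GAC TCC GAC AGG GCA TTA CGG GGG — no ATG→stop ORF.
Frame -2: GGA TTC CGC CTA TAC AAC TCG CAG CAT TTC AAA GTC TCC GTA TTA TGC GAA GAG GGG ACT CCG ACA GGG CAT TAC GGG GGT — no ATG→stop ORF.
Frame -3: GAT TCC GCC TAT ACA ACT CGC AGC ATT TCA AAG TCT CCG TAT TAT GCG AAG AGG GGA CTC CGA CAG GGC ATT ACG GGG GTG — no ATG→stop ORF.
Largest ORF found is 30 nucleotides < 33, so no.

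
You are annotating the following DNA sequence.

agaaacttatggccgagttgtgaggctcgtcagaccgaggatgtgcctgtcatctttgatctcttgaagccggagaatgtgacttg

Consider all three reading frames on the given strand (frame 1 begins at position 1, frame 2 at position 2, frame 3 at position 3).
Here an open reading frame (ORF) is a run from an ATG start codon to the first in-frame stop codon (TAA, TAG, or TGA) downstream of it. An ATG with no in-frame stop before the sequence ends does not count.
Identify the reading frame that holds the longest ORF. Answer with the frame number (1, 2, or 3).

2

Frame 1: AGA AAC TTA TGG CCG AGT TGT GAG GCT CGT CAG ACC GAG GAT GTG CCT GTC ATC TTT GAT CTC TTG AAG CCG GAG AAT GTG ACT — no ATG→stop ORF.
Frame 2: GAA ACT TAT GGC CGA GTT GTG AGG CTC GTC AGA CCG AGG ATG TGC CTG TCA TCT TTG ATC TCT TGA AGC CGG AGA ATG TGA CTT — ATG at 41, stop TGA at 65 → 27 nt; ATG at 77, stop TGA at 80 → 6 nt.
Frame 3: AAA CTT ATG GCC GAG TTG TGA GGC TCG TCA GAC CGA GGA TGT GCC TGT CAT CTT TGA TCT CTT GAA GCC GGA GAA TGT GAC TTG — ATG at 9, stop TGA at 21 → 15 nt.
Longest ORF is 27 nt in frame 2 (positions 41–67).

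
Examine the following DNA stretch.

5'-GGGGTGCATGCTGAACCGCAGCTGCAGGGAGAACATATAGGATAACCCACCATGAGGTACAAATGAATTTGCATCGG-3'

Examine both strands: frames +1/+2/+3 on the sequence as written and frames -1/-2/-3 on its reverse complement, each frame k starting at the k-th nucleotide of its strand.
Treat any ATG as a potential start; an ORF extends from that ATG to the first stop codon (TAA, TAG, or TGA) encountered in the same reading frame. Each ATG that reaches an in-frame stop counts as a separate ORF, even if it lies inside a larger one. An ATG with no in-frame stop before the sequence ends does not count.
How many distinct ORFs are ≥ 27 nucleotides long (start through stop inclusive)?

1

Reverse complement (5'→3'): CCGATGCAAATTCATTTGTACCTCATGGTGGGTTATCCTATATGTTCTCCCTGCAGCTGCGGTTCAGCATGCACCCC
Frame +1: GGG GTG CAT GCT GAA CCG CAG CTG CAG GGA GAA CAT ATA GGA TAA CCC ACC ATG AGG TAC AAA TGA ATT TGC ATC — ATG at 52, stop TGA at 64 → 15 nt.
Frame +2: GGG TGC ATG CTG AAC CGC AGC TGC AGG GAG AAC ATA TAG GAT AAC CCA CCA TGA GGT ACA AAT GAA TTT GCA TCG — ATG at 8, stop TAG at 38 → 33 nt.
Frame +3: GGT GCA TGC TGA ACC GCA GCT GCA GGG AGA ACA TAT AGG ATA ACC CAC CAT GAG GTA CAA ATG AAT TTG CAT CGG — no ATG→stop ORF.
Frame -1: CCG ATG CAA ATT CAT TTG TAC CTC ATG GTG GGT TAT CCT ATA TGT TCT CCC TGC AGC TGC GGT TCA GCA TGC ACC — no ATG→stop ORF.
Frame -2: CGA TGC AAA TTC ATT TGT ACC TCA TGG TGG GTT ATC CTA TAT GTT CTC CCT GCA GCT GCG GTT CAG CAT GCA CCC — no ATG→stop ORF.
Frame -3: GAT GCA AAT TCA TTT GTA CCT CAT GGT GGG TTA TCC TAT ATG TTC TCC CTG CAG CTG CGG TTC AGC ATG CAC CCC — no ATG→stop ORF.
ORFs ≥ 27 nucleotides: frame +2 8–40 (33 nucleotides). Count = 1.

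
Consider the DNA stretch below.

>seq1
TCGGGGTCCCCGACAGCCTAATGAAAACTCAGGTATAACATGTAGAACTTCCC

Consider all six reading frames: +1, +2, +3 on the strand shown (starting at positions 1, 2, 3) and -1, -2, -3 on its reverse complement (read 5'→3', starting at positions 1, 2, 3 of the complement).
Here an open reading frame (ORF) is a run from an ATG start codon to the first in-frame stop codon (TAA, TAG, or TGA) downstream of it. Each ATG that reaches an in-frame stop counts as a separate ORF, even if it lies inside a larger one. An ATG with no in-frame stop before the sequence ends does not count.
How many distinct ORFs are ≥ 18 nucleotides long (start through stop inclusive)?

2

Reverse complement (5'→3'): GGGAAGTTCTACATGTTATACCTGAGTTTTCATTAGGCTGTCGGGGACCCCGA
Frame +1: TCG GGG TCC CCG ACA GCC TAA TGA AAA CTC AGG TAT AAC ATG TAG AAC TTC — ATG at 40, stop TAG at 43 → 6 nt.
Frame +2: CGG GGT CCC CGA CAG CCT AAT GAA AAC TCA GGT ATA ACA TGT AGA ACT TCC — no ATG→stop ORF.
Frame +3: GGG GTC CCC GAC AGC CTA ATG AAA ACT CAG GTA TAA CAT GTA GAA CTT CCC — ATG at 21, stop TAA at 36 → 18 nt.
Frame -1: GGG AAG TTC TAC ATG TTA TAC CTG AGT TTT CAT TAG GCT GTC GGG GAC CCC — ATG at 13, stop TAG at 34 → 24 nt.
Frame -2: GGA AGT TCT ACA TGT TAT ACC TGA GTT TTC ATT AGG CTG TCG GGG ACC CCG — no ATG→stop ORF.
Frame -3: GAA GTT CTA CAT GTT ATA CCT GAG TTT TCA TTA GGC TGT CGG GGA CCC CGA — no ATG→stop ORF.
ORFs ≥ 18 nucleotides: frame +3 21–38 (18 nucleotides), frame -1 13–36 (24 nucleotides). Count = 2.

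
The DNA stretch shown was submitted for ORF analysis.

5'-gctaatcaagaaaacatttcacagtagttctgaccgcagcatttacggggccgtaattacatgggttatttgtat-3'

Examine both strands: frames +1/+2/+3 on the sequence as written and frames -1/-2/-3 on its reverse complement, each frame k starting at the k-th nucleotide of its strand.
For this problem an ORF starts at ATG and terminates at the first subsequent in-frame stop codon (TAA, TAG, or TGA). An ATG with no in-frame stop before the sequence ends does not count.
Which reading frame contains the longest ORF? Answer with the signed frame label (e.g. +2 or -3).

-1

Reverse complement (5'→3'): ATACAAATAACCCATGTAATTACGGCCCCGTAAATGCTGCGGTCAGAACTACTGTGAAATGTTTTCTTGATTAGC
Frame +1: GCT AAT CAA GAA AAC ATT TCA CAG TAG TTC TGA CCG CAG CAT TTA CGG GGC CGT AAT TAC ATG GGT TAT TTG TAT — no ATG→stop ORF.
Frame +2: CTA ATC AAG AAA ACA TTT CAC AGT AGT TCT GAC CGC AGC ATT TAC GGG GCC GTA ATT ACA TGG GTT ATT TGT — no ATG→stop ORF.
Frame +3: TAA TCA AGA AAA CAT TTC ACA GTA GTT CTG ACC GCA GCA TTT ACG GGG CCG TAA TTA CAT GGG TTA TTT GTA — no ATG→stop ORF.
Frame -1: ATA CAA ATA ACC CAT GTA ATT ACG GCC CCG TAA ATG CTG CGG TCA GAA CTA CTG TGA AAT GTT TTC TTG ATT AGC — ATG at 34, stop TGA at 55 → 24 nt.
Frame -2: TAC AAA TAA CCC ATG TAA TTA CGG CCC CGT AAA TGC TGC GGT CAG AAC TAC TGT GAA ATG TTT TCT TGA TTA — ATG at 14, stop TAA at 17 → 6 nt; ATG at 59, stop TGA at 68 → 12 nt.
Frame -3: ACA AAT AAC CCA TGT AAT TAC GGC CCC GTA AAT GCT GCG GTC AGA ACT ACT GTG AAA TGT TTT CTT GAT TAG — no ATG→stop ORF.
Longest ORF is 24 nt in frame -1 (positions 34–57).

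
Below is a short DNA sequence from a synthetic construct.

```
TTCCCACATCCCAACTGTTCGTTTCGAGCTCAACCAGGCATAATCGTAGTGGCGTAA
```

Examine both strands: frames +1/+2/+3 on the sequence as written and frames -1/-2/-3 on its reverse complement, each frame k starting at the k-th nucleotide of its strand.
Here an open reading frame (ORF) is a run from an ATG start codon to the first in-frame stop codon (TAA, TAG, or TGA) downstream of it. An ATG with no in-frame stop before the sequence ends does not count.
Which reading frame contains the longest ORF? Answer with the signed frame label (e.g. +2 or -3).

-2

Reverse complement (5'→3'): TTACGCCACTACGATTATGCCTGGTTGAGCTCGAAACGAACAGTTGGGATGTGGGAA
Frame +1: TTC CCA CAT CCC AAC TGT TCG TTT CGA GCT CAA CCA GGC ATA ATC GTA GTG GCG TAA — no ATG→stop ORF.
Frame +2: TCC CAC ATC CCA ACT GTT CGT TTC GAG CTC AAC CAG GCA TAA TCG TAG TGG CGT — no ATG→stop ORF.
Frame +3: CCC ACA TCC CAA CTG TTC GTT TCG AGC TCA ACC AGG CAT AAT CGT AGT GGC GTA — no ATG→stop ORF.
Frame -1: TTA CGC CAC TAC GAT TAT GCC TGG TTG AGC TCG AAA CGA ACA GTT GGG ATG TGG GAA — no ATG→stop ORF.
Frame -2: TAC GCC ACT ACG ATT ATG CCT GGT TGA GCT CGA AAC GAA CAG TTG GGA TGT GGG — ATG at 17, stop TGA at 26 → 12 nt.
Frame -3: ACG CCA CTA CGA TTA TGC CTG GTT GAG CTC GAA ACG AAC AGT TGG GAT GTG GGA — no ATG→stop ORF.
Longest ORF is 12 nt in frame -2 (positions 17–28).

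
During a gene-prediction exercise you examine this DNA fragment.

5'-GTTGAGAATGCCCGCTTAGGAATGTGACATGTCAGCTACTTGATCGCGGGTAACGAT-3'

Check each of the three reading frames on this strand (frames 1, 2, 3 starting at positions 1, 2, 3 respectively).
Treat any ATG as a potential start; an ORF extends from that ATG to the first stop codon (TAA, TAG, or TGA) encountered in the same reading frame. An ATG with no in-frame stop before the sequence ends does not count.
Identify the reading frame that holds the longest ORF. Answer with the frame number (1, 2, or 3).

Frame 1: GTT GAG AAT GCC CGC TTA GGA ATG TGA CAT GTC AGC TAC TTG ATC GCG GGT AAC GAT — ATG at 22, stop TGA at 25 → 6 nt.
Frame 2: TTG AGA ATG CCC GCT TAG GAA TGT GAC ATG TCA GCT ACT TGA TCG CGG GTA ACG — ATG at 8, stop TAG at 17 → 12 nt; ATG at 29, stop TGA at 41 → 15 nt.
Frame 3: TGA GAA TGC CCG CTT AGG AAT GTG ACA TGT CAG CTA CTT GAT CGC GGG TAA CGA — no ATG→stop ORF.
Longest ORF is 15 nt in frame 2 (positions 29–43).

2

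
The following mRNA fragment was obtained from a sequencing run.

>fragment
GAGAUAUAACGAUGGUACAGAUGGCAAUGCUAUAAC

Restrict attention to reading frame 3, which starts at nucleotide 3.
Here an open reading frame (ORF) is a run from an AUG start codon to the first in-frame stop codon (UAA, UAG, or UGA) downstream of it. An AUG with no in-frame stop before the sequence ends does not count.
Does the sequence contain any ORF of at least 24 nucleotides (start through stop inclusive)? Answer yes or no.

yes

Frame 3: GAU AUA ACG AUG GUA CAG AUG GCA AUG CUA UAA — AUG at 12, stop UAA at 33 → 24 nt; AUG at 21, stop UAA at 33 → 15 nt; AUG at 27, stop UAA at 33 → 9 nt.
Frame 3 has an ORF of 24 nucleotides (positions 12–35) ≥ 24, so yes.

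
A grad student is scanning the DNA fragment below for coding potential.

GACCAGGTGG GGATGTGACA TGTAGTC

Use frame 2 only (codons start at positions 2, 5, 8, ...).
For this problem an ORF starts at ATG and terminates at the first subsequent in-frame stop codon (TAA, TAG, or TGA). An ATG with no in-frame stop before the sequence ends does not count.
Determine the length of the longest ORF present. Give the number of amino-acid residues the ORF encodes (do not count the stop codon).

Frame 2: ACC AGG TGG GGA TGT GAC ATG TAG — ATG at 20, stop TAG at 23 → 6 nt.
Longest: frame 2, positions 20–25, 6 nt = 2 codons = 1 aa. → 1 amino acids.

1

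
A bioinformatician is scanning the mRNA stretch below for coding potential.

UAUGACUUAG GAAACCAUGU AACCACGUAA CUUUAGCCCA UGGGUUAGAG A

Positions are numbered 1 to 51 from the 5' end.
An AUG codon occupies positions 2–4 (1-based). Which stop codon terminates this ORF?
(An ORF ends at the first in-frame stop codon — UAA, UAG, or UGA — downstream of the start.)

Codons from position 2: AUG (2–4), ACU (5–7), UAG (8–10).
The first in-frame stop codon is UAG.

UAG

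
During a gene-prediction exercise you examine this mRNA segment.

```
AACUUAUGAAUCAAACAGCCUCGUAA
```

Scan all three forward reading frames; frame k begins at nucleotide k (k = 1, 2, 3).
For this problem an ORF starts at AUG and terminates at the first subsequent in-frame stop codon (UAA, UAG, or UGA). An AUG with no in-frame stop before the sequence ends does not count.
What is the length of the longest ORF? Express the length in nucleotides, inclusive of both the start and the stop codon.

Frame 1: AAC UUA UGA AUC AAA CAG CCU CGU — no AUG→stop ORF.
Frame 2: ACU UAU GAA UCA AAC AGC CUC GUA — no AUG→stop ORF.
Frame 3: CUU AUG AAU CAA ACA GCC UCG UAA — AUG at 6, stop UAA at 24 → 21 nt.
Longest: frame 3, positions 6–26, 21 nt = 7 codons = 6 aa. → 21 nucleotides.

21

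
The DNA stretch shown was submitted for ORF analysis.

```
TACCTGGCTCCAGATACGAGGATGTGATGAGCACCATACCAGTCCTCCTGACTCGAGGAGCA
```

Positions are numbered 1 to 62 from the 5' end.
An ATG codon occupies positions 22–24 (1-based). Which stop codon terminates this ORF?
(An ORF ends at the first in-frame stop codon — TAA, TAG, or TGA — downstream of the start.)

Codons from position 22: ATG (22–24), TGA (25–27).
The first in-frame stop codon is TGA.

TGA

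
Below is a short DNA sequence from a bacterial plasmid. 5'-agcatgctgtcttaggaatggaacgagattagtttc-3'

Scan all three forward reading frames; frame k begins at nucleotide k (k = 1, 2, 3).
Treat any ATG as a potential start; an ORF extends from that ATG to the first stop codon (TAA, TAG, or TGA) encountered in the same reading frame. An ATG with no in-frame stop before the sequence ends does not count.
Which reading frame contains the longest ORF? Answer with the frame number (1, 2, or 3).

Frame 1: AGC ATG CTG TCT TAG GAA TGG AAC GAG ATT AGT TTC — ATG at 4, stop TAG at 13 → 12 nt.
Frame 2: GCA TGC TGT CTT AGG AAT GGA ACG AGA TTA GTT — no ATG→stop ORF.
Frame 3: CAT GCT GTC TTA GGA ATG GAA CGA GAT TAG TTT — ATG at 18, stop TAG at 30 → 15 nt.
Longest ORF is 15 nt in frame 3 (positions 18–32).

3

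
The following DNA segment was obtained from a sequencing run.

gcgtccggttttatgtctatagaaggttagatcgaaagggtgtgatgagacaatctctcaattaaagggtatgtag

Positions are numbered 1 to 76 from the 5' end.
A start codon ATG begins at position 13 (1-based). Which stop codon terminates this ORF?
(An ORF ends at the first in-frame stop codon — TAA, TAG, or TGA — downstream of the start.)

Codons from position 13: ATG (13–15), TCT (16–18), ATA (19–21), GAA (22–24), GGT (25–27), TAG (28–30).
The first in-frame stop codon is TAG.

TAG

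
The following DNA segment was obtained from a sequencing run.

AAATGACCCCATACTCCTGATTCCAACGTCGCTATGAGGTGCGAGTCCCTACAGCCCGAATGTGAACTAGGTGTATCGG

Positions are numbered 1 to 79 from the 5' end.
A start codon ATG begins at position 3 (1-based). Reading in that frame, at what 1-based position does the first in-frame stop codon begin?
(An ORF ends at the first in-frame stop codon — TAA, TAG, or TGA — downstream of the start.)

18

Codons from position 3: ATG (3–5), ACC (6–8), CCA (9–11), TAC (12–14), TCC (15–17), TGA (18–20).
TGA is a stop codon; it begins at position 18.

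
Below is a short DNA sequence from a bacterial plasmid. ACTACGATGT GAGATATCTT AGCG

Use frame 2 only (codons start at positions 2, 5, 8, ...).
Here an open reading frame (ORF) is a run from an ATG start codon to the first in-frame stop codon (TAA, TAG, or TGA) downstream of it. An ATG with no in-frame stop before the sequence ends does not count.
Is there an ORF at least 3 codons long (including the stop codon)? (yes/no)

no

Frame 2: CTA CGA TGT GAG ATA TCT TAG — no ATG→stop ORF.
Largest ORF found is 0 codons < 3, so no.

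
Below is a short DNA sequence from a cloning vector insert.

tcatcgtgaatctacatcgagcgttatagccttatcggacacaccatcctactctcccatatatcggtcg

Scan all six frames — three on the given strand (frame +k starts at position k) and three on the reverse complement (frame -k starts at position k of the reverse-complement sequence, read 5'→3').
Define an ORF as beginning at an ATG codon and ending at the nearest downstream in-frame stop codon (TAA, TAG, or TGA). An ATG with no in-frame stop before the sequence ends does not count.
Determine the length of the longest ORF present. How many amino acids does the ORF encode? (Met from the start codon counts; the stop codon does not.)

Reverse complement (5'→3'): CGACCGATATATGGGAGAGTAGGATGGTGTGTCCGATAAGGCTATAACGCTCGATGTAGATTCACGATGA
Frame +1: TCA TCG TGA ATC TAC ATC GAG CGT TAT AGC CTT ATC GGA CAC ACC ATC CTA CTC TCC CAT ATA TCG GTC — no ATG→stop ORF.
Frame +2: CAT CGT GAA TCT ACA TCG AGC GTT ATA GCC TTA TCG GAC ACA CCA TCC TAC TCT CCC ATA TAT CGG TCG — no ATG→stop ORF.
Frame +3: ATC GTG AAT CTA CAT CGA GCG TTA TAG CCT TAT CGG ACA CAC CAT CCT ACT CTC CCA TAT ATC GGT — no ATG→stop ORF.
Frame -1: CGA CCG ATA TAT GGG AGA GTA GGA TGG TGT GTC CGA TAA GGC TAT AAC GCT CGA TGT AGA TTC ACG ATG — no ATG→stop ORF.
Frame -2: GAC CGA TAT ATG GGA GAG TAG GAT GGT GTG TCC GAT AAG GCT ATA ACG CTC GAT GTA GAT TCA CGA TGA — ATG at 11, stop TAG at 20 → 12 nt.
Frame -3: ACC GAT ATA TGG GAG AGT AGG ATG GTG TGT CCG ATA AGG CTA TAA CGC TCG ATG TAG ATT CAC GAT — ATG at 24, stop TAA at 45 → 24 nt; ATG at 54, stop TAG at 57 → 6 nt.
Longest: frame -3, positions 24–47, 24 nt = 8 codons = 7 aa. → 7 amino acids.

7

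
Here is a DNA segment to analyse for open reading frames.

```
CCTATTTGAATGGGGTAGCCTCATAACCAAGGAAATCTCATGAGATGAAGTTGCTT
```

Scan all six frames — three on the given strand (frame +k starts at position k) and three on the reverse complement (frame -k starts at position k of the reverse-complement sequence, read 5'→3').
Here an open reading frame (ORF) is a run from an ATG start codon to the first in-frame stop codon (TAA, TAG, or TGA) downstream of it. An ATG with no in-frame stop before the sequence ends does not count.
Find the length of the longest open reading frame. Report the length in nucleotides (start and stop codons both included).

21

Reverse complement (5'→3'): AAGCAACTTCATCTCATGAGATTTCCTTGGTTATGAGGCTACCCCATTCAAATAGG
Frame +1: CCT ATT TGA ATG GGG TAG CCT CAT AAC CAA GGA AAT CTC ATG AGA TGA AGT TGC — ATG at 10, stop TAG at 16 → 9 nt; ATG at 40, stop TGA at 46 → 9 nt.
Frame +2: CTA TTT GAA TGG GGT AGC CTC ATA ACC AAG GAA ATC TCA TGA GAT GAA GTT GCT — no ATG→stop ORF.
Frame +3: TAT TTG AAT GGG GTA GCC TCA TAA CCA AGG AAA TCT CAT GAG ATG AAG TTG CTT — no ATG→stop ORF.
Frame -1: AAG CAA CTT CAT CTC ATG AGA TTT CCT TGG TTA TGA GGC TAC CCC ATT CAA ATA — ATG at 16, stop TGA at 34 → 21 nt.
Frame -2: AGC AAC TTC ATC TCA TGA GAT TTC CTT GGT TAT GAG GCT ACC CCA TTC AAA TAG — no ATG→stop ORF.
Frame -3: GCA ACT TCA TCT CAT GAG ATT TCC TTG GTT ATG AGG CTA CCC CAT TCA AAT AGG — no ATG→stop ORF.
Longest: frame -1, positions 16–36, 21 nt = 7 codons = 6 aa. → 21 nucleotides.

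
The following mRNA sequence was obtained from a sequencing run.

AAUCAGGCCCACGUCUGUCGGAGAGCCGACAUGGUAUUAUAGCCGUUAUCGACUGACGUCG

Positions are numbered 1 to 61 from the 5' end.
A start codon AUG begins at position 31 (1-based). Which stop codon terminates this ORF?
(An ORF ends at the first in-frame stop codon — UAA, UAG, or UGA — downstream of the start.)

UAG

Codons from position 31: AUG (31–33), GUA (34–36), UUA (37–39), UAG (40–42).
The first in-frame stop codon is UAG.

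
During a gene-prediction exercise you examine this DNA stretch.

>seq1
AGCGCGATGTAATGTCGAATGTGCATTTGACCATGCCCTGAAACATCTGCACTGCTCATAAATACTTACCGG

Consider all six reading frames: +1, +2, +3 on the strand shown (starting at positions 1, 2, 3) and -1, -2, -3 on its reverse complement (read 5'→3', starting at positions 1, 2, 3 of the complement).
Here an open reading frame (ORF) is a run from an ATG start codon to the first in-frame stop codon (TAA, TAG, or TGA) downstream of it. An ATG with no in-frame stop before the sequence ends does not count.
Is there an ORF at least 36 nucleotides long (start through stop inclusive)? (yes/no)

Reverse complement (5'→3'): CCGGTAAGTATTTATGAGCAGTGCAGATGTTTCAGGGCATGGTCAAATGCACATTCGACATTACATCGCGCT
Frame +1: AGC GCG ATG TAA TGT CGA ATG TGC ATT TGA CCA TGC CCT GAA ACA TCT GCA CTG CTC ATA AAT ACT TAC CGG — ATG at 7, stop TAA at 10 → 6 nt; ATG at 19, stop TGA at 28 → 12 nt.
Frame +2: GCG CGA TGT AAT GTC GAA TGT GCA TTT GAC CAT GCC CTG AAA CAT CTG CAC TGC TCA TAA ATA CTT ACC — no ATG→stop ORF.
Frame +3: CGC GAT GTA ATG TCG AAT GTG CAT TTG ACC ATG CCC TGA AAC ATC TGC ACT GCT CAT AAA TAC TTA CCG — ATG at 12, stop TGA at 39 → 30 nt; ATG at 33, stop TGA at 39 → 9 nt.
Frame -1: CCG GTA AGT ATT TAT GAG CAG TGC AGA TGT TTC AGG GCA TGG TCA AAT GCA CAT TCG ACA TTA CAT CGC GCT — no ATG→stop ORF.
Frame -2: CGG TAA GTA TTT ATG AGC AGT GCA GAT GTT TCA GGG CAT GGT CAA ATG CAC ATT CGA CAT TAC ATC GCG — no ATG→stop ORF.
Frame -3: GGT AAG TAT TTA TGA GCA GTG CAG ATG TTT CAG GGC ATG GTC AAA TGC ACA TTC GAC ATT ACA TCG CGC — no ATG→stop ORF.
Largest ORF found is 30 nucleotides < 36, so no.

no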